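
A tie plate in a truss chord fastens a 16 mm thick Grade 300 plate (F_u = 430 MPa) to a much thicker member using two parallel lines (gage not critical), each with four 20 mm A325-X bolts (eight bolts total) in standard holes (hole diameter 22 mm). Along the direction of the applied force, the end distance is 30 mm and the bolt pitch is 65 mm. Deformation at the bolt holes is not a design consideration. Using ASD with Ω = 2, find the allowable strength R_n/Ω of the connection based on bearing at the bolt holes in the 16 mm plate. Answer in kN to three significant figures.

Per bolt r_n = 1.5 l_c t F_u ≤ 3.0 d t F_u; upper limit = 3.0 × 20 × 16 × 430 / 1000 = 412.8 kN.
Edge bolt: l_c = 30 − 22/2 = 19 mm → 1.5 × 19 × 16 × 430 / 1000 = 196.1 → r_n = 196.1 kN.
Interior bolts: l_c = 65 − 22 = 43 mm → 1.5 × 43 × 16 × 430 / 1000 = 443.8 → r_n = 412.8 kN.
R_n = 2 × 196.1 + 6 × 412.8 = 2869 kN.
Allowable strength R_n/Ω = 2869 / 2 = 1430 kN.

1430 kN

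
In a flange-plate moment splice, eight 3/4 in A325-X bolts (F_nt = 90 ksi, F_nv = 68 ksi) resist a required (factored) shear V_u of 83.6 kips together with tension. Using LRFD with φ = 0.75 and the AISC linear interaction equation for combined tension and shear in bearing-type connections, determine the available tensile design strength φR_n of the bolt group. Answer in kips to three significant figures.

199 kips

A_b = π·0.75²/4 = 0.4418 in²; f_rv = 83.6 / (8 × 0.4418) = 23.65 ksi.
F'_nt = 1.3 F_nt − (F_nt / φF_nv) f_rv = 1.3·90 − (90/(0.75·68))·23.65 = 75.26 ksi, capped at F_nt → F'_nt = 75.26 ksi.
R_n = F'_nt · A_b · n = 75.26 × 0.4418 × 8 = 266 kips.
Design strength φR_n = 0.75 × 266 = 199 kips.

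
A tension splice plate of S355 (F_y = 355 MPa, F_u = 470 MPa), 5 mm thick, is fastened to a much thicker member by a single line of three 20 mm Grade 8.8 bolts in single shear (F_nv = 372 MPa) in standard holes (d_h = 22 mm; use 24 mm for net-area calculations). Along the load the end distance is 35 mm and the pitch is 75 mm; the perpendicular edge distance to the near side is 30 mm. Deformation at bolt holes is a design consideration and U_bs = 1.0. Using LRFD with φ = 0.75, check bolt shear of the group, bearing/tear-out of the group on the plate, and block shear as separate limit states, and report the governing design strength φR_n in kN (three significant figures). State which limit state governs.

Bolt shear: A_b = π·20²/4 = 314.2 mm²; R_n = 372 × 314.2 × 3 × 1 / 1000 = 350.6 kN → 0.75 × 350.6 = 263 kN.
Bearing: edge l_c = 24, r_n = 67.68 kN; interior l_c = 53, r_n = 112.8 kN; R_n = 67.68 + 2·112.8 = 293.3 kN → 220 kN.
Block shear: A_gv = 925, A_nv = 625, A_nt = 90 mm²; R_n = min(0.6F_uA_nv, 0.6F_yA_gv) + U_bs·F_u·A_nt = 218.6 kN → 164 kN.
Block shear governs: 164 kN.

164 kN (block shear governs)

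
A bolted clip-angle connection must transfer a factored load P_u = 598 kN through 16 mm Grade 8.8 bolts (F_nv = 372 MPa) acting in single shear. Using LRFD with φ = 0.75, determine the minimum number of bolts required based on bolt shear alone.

11 bolts

A_b = π·16²/4 = 201.1 mm².
Per-bolt design strength φR_n = 0.75 × 372 × 201.1 × 1 / 1000 = 56.1 kN.
n ≥ 598 / 56.1 = 10.66 → use 11 bolts.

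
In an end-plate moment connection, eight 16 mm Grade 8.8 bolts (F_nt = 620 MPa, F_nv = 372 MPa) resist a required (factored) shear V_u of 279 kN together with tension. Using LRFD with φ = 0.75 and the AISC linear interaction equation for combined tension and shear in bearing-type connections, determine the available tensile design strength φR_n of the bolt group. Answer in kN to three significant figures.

507 kN

A_b = π·16²/4 = 201.1 mm²; f_rv = 279 × 1000 / (8 × 201.1) = 173.5 MPa.
F'_nt = 1.3 F_nt − (F_nt / φF_nv) f_rv = 1.3·620 − (620/(0.75·372))·173.5 = 420.5 MPa, capped at F_nt → F'_nt = 420.5 MPa.
R_n = F'_nt · A_b · n = 420.5 × 201.1 × 8 / 1000 = 676.4 kN.
Design strength φR_n = 0.75 × 676.4 = 507 kN.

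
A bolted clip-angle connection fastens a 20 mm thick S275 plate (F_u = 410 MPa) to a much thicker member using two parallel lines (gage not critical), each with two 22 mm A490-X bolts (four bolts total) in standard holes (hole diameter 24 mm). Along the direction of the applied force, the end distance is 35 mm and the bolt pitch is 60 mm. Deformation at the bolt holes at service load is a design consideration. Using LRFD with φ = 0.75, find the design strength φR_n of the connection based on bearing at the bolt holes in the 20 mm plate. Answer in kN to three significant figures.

Per bolt r_n = 1.2 l_c t F_u ≤ 2.4 d t F_u; upper limit = 2.4 × 22 × 20 × 410 / 1000 = 433 kN.
Edge bolt: l_c = 35 − 24/2 = 23 mm → 1.2 × 23 × 20 × 410 / 1000 = 226.3 → r_n = 226.3 kN.
Interior bolts: l_c = 60 − 24 = 36 mm → 1.2 × 36 × 20 × 410 / 1000 = 354.2 → r_n = 354.2 kN.
R_n = 2 × 226.3 + 2 × 354.2 = 1161 kN.
Design strength φR_n = 0.75 × 1161 = 871 kN.

871 kN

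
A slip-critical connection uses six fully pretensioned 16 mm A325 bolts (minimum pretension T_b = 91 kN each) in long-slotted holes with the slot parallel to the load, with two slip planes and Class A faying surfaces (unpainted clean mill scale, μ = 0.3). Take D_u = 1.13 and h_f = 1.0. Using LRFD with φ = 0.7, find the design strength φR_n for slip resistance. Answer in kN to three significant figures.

259 kN

R_n = μ · D_u · h_f · T_b · n_s · n_b = 0.3 × 1.13 × 1.0 × 91 × 2 × 6 = 370.2 kN.
Design strength φR_n = 0.7 × 370.2 = 259 kN.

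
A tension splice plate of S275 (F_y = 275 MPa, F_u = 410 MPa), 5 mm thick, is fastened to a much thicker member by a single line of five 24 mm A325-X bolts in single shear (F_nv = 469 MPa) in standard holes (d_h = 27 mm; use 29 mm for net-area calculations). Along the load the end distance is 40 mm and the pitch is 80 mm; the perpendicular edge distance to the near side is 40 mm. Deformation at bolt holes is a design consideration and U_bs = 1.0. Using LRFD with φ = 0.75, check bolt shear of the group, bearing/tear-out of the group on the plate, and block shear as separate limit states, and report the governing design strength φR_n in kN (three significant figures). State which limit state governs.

Bolt shear: A_b = π·24²/4 = 452.4 mm²; R_n = 469 × 452.4 × 5 × 1 / 1000 = 1061 kN → 0.75 × 1061 = 796 kN.
Bearing: edge l_c = 26.5, r_n = 65.19 kN; interior l_c = 53, r_n = 118.1 kN; R_n = 65.19 + 4·118.1 = 537.5 kN → 403 kN.
Block shear: A_gv = 1800, A_nv = 1148, A_nt = 127.5 mm²; R_n = min(0.6F_uA_nv, 0.6F_yA_gv) + U_bs·F_u·A_nt = 334.6 kN → 251 kN.
Block shear governs: 251 kN.

251 kN (block shear governs)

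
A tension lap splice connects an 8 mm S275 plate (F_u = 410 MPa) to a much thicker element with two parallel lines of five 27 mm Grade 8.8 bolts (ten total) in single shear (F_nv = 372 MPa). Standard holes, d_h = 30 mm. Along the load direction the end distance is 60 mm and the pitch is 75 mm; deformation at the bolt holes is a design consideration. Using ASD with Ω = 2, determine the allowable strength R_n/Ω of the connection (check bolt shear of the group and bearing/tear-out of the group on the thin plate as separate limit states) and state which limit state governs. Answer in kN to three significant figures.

886 kN (bearing governs)

Bolt shear: A_b = π·27²/4 = 572.6 mm²; R_n = 372 × 572.6 × 10 × 1 / 1000 = 2130 kN → 2130 / 2 = 1060 kN.
Bearing (1.2 l_c t F_u ≤ 2.4 d t F_u): upper limit = 2.4·27·8·410 / 1000 = 212.5 kN.
  Edge l_c = 60 − 30/2 = 45 → r_n = 177.1 kN; interior l_c = 75 − 30 = 45 → r_n = 177.1 kN.
  R_n,bearing = 2·177.1 + 8·177.1 = 1771 kN → 1771 / 2 = 886 kN.
Bearing governs: 886 kN.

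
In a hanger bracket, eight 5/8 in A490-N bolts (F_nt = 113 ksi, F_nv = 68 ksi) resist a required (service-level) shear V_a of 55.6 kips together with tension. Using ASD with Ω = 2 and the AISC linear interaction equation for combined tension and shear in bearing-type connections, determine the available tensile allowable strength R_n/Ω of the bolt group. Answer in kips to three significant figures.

87.9 kips

A_b = π·0.625²/4 = 0.3068 in²; f_rv = 55.6 / (8 × 0.3068) = 22.65 ksi.
F'_nt = 1.3 F_nt − (Ω F_nt / F_nv) f_rv = 1.3·113 − (2·113/68)·22.65 = 71.61 ksi, capped at F_nt → F'_nt = 71.61 ksi.
R_n = F'_nt · A_b · n = 71.61 × 0.3068 × 8 = 175.8 kips.
Allowable strength R_n/Ω = 175.8 / 2 = 87.9 kips.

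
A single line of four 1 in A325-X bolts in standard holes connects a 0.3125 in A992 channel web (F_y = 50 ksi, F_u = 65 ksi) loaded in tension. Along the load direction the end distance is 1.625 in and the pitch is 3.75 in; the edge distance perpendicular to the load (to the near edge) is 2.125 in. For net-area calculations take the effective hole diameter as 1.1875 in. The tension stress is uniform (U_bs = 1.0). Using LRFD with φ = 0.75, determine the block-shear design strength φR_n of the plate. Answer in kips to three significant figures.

103 kips

Shear plane L_v = 1.625 + 3·3.75 = 12.88 in; A_gv = 12.88 × 0.3125 = 4.023 in².
A_nv = (12.88 − 3.5·1.1875) × 0.3125 = 2.725 in².
A_nt = (2.125 − 0.5·1.1875) × 0.3125 = 0.4785 in².
0.6 F_u A_nv = 106.3 kips; 0.6 F_y A_gv = 120.7 kips → shear rupture governs the shear term.
R_n = 106.3 + 1.0 × 65 × 0.4785 = 137.4 kips.
Design strength φR_n = 0.75 × 137.4 = 103 kips.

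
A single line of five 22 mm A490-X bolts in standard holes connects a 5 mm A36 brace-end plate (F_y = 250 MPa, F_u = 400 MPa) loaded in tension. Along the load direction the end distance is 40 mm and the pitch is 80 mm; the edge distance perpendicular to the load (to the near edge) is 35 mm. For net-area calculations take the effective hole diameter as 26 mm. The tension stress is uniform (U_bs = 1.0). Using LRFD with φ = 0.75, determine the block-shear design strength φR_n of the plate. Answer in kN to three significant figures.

236 kN

Shear plane L_v = 40 + 4·80 = 360 mm; A_gv = 360 × 5 = 1800 mm².
A_nv = (360 − 4.5·26) × 5 = 1215 mm².
A_nt = (35 − 0.5·26) × 5 = 110 mm².
0.6 F_u A_nv = 291.6 kN; 0.6 F_y A_gv = 270 kN → shear yielding governs the shear term.
R_n = 270 + 1.0 × 400 × 110 / 1000 = 314 kN.
Design strength φR_n = 0.75 × 314 = 236 kN.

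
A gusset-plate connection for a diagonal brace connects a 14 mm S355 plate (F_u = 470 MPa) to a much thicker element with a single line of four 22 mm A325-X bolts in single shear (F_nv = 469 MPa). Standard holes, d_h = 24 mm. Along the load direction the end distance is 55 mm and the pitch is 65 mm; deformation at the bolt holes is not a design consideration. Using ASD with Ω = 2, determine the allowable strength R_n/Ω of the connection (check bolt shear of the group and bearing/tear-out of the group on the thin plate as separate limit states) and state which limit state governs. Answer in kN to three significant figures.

357 kN (bolt shear governs)

Bolt shear: A_b = π·22²/4 = 380.1 mm²; R_n = 469 × 380.1 × 4 × 1 / 1000 = 713.1 kN → 713.1 / 2 = 357 kN.
Bearing (1.5 l_c t F_u ≤ 3.0 d t F_u): upper limit = 3.0·22·14·470 / 1000 = 434.3 kN.
  Edge l_c = 55 − 24/2 = 43 → r_n = 424.4 kN; interior l_c = 65 − 24 = 41 → r_n = 404.7 kN.
  R_n,bearing = 1·424.4 + 3·404.7 = 1638 kN → 1638 / 2 = 819 kN.
Bolt shear governs: 357 kN.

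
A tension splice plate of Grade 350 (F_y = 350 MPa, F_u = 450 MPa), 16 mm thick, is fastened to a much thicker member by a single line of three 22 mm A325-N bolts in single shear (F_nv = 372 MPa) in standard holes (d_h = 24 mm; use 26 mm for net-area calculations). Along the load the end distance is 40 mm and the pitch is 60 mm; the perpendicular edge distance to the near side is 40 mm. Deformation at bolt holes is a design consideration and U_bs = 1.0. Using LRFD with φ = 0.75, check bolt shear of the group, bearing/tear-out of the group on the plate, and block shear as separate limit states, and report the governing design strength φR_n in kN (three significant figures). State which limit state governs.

Bolt shear: A_b = π·22²/4 = 380.1 mm²; R_n = 372 × 380.1 × 3 × 1 / 1000 = 424.2 kN → 0.75 × 424.2 = 318 kN.
Bearing: edge l_c = 28, r_n = 241.9 kN; interior l_c = 36, r_n = 311 kN; R_n = 241.9 + 2·311 = 864 kN → 648 kN.
Block shear: A_gv = 2560, A_nv = 1520, A_nt = 432 mm²; R_n = min(0.6F_uA_nv, 0.6F_yA_gv) + U_bs·F_u·A_nt = 604.8 kN → 454 kN.
Bolt shear governs: 318 kN.

318 kN (bolt shear governs)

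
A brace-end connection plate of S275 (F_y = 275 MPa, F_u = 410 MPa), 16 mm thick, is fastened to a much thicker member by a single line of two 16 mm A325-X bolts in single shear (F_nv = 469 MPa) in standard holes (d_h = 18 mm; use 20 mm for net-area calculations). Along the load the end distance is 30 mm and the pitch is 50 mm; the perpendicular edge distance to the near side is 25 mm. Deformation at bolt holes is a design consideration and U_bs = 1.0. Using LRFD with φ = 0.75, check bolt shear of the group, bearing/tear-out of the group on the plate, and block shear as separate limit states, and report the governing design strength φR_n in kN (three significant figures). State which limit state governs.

Bolt shear: A_b = π·16²/4 = 201.1 mm²; R_n = 469 × 201.1 × 2 × 1 / 1000 = 188.6 kN → 0.75 × 188.6 = 141 kN.
Bearing: edge l_c = 21, r_n = 165.3 kN; interior l_c = 32, r_n = 251.9 kN; R_n = 165.3 + 1·251.9 = 417.2 kN → 313 kN.
Block shear: A_gv = 1280, A_nv = 800, A_nt = 240 mm²; R_n = min(0.6F_uA_nv, 0.6F_yA_gv) + U_bs·F_u·A_nt = 295.2 kN → 221 kN.
Bolt shear governs: 141 kN.

141 kN (bolt shear governs)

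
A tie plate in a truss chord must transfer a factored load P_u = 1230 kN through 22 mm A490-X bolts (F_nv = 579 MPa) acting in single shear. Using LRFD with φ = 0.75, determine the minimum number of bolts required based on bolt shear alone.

8 bolts

A_b = π·22²/4 = 380.1 mm².
Per-bolt design strength φR_n = 0.75 × 579 × 380.1 × 1 / 1000 = 165.1 kN.
n ≥ 1230 / 165.1 = 7.451 → use 8 bolts.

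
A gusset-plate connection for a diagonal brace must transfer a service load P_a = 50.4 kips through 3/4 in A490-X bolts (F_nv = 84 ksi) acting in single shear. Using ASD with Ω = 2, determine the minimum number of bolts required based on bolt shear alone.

A_b = π·0.75²/4 = 0.4418 in².
Per-bolt allowable strength R_n/Ω = 84 × 0.4418 × 1 / 2 = 18.56 kips.
n ≥ 50.4 / 18.56 = 2.716 → use 3 bolts.

3 bolts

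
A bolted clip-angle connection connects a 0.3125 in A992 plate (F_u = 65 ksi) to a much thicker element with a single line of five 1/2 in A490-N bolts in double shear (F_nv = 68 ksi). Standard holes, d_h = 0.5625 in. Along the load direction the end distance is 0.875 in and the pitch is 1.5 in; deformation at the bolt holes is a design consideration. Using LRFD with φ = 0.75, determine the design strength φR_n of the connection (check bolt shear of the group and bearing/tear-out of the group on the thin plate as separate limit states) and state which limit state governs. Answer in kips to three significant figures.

Bolt shear: A_b = π·0.5²/4 = 0.1963 in²; R_n = 68 × 0.1963 × 5 × 2 = 133.5 kips → 0.75 × 133.5 = 100 kips.
Bearing (1.2 l_c t F_u ≤ 2.4 d t F_u): upper limit = 2.4·0.5·0.3125·65 = 24.38 kips.
  Edge l_c = 0.875 − 0.5625/2 = 0.5938 → r_n = 14.47 kips; interior l_c = 1.5 − 0.5625 = 0.9375 → r_n = 22.85 kips.
  R_n,bearing = 1·14.47 + 4·22.85 = 105.9 kips → 0.75 × 105.9 = 79.4 kips.
Bearing governs: 79.4 kips.

79.4 kips (bearing governs)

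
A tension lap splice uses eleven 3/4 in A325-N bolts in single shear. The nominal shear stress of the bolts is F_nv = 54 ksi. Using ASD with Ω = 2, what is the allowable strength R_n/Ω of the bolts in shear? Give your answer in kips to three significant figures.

131 kips

A_b = π × 0.75² / 4 = 0.4418 in².
R_n = F_nv · A_b · n · n_s = 54 × 0.4418 × 11 × 1 = 262.4 kips.
Allowable strength R_n/Ω = 262.4 / 2 = 131 kips.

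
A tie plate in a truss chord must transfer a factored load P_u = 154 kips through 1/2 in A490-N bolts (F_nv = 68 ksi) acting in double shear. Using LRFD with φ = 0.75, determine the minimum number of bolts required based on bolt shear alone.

A_b = π·0.5²/4 = 0.1963 in².
Per-bolt design strength φR_n = 0.75 × 68 × 0.1963 × 2 = 20.03 kips.
n ≥ 154 / 20.03 = 7.689 → use 8 bolts.

8 bolts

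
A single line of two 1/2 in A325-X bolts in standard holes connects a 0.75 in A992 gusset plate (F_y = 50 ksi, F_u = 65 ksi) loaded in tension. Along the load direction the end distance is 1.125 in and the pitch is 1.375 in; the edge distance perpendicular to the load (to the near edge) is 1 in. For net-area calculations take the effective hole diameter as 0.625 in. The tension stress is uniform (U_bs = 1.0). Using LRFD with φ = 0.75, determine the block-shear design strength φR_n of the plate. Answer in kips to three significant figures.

Shear plane L_v = 1.125 + 1·1.375 = 2.5 in; A_gv = 2.5 × 0.75 = 1.875 in².
A_nv = (2.5 − 1.5·0.625) × 0.75 = 1.172 in².
A_nt = (1 − 0.5·0.625) × 0.75 = 0.5156 in².
0.6 F_u A_nv = 45.7 kips; 0.6 F_y A_gv = 56.25 kips → shear rupture governs the shear term.
R_n = 45.7 + 1.0 × 65 × 0.5156 = 79.22 kips.
Design strength φR_n = 0.75 × 79.22 = 59.4 kips.

59.4 kips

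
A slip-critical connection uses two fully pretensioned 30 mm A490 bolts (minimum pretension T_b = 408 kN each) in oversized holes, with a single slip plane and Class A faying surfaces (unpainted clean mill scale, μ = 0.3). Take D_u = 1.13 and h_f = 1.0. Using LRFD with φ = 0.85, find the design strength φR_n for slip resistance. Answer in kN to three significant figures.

235 kN

R_n = μ · D_u · h_f · T_b · n_s · n_b = 0.3 × 1.13 × 1.0 × 408 × 1 × 2 = 276.6 kN.
Design strength φR_n = 0.85 × 276.6 = 235 kN.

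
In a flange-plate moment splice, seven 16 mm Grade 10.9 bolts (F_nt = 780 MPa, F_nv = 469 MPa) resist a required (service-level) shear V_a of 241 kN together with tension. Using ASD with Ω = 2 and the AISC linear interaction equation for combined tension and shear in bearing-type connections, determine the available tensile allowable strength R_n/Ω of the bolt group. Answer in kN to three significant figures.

A_b = π·16²/4 = 201.1 mm²; f_rv = 241 × 1000 / (7 × 201.1) = 171.2 MPa.
F'_nt = 1.3 F_nt − (Ω F_nt / F_nv) f_rv = 1.3·780 − (2·780/469)·171.2 = 444.4 MPa, capped at F_nt → F'_nt = 444.4 MPa.
R_n = F'_nt · A_b · n = 444.4 × 201.1 × 7 / 1000 = 625.5 kN.
Allowable strength R_n/Ω = 625.5 / 2 = 313 kN.

313 kN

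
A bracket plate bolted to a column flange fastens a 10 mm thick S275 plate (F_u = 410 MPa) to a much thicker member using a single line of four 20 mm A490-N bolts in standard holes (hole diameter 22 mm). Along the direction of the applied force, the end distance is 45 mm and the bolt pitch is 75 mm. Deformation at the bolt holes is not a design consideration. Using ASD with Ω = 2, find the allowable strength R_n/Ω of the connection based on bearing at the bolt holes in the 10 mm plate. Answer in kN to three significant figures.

Per bolt r_n = 1.5 l_c t F_u ≤ 3.0 d t F_u; upper limit = 3.0 × 20 × 10 × 410 / 1000 = 246 kN.
Edge bolt: l_c = 45 − 22/2 = 34 mm → 1.5 × 34 × 10 × 410 / 1000 = 209.1 → r_n = 209.1 kN.
Interior bolts: l_c = 75 − 22 = 53 mm → 1.5 × 53 × 10 × 410 / 1000 = 325.9 → r_n = 246 kN.
R_n = 1 × 209.1 + 3 × 246 = 947.1 kN.
Allowable strength R_n/Ω = 947.1 / 2 = 474 kN.

474 kN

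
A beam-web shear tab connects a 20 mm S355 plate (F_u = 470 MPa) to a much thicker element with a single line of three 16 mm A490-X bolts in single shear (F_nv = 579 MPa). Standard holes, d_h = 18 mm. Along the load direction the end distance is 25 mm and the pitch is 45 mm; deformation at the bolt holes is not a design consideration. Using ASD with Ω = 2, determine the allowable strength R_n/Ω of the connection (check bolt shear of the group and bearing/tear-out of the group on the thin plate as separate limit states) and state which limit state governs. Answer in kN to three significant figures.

Bolt shear: A_b = π·16²/4 = 201.1 mm²; R_n = 579 × 201.1 × 3 × 1 / 1000 = 349.2 kN → 349.2 / 2 = 175 kN.
Bearing (1.5 l_c t F_u ≤ 3.0 d t F_u): upper limit = 3.0·16·20·470 / 1000 = 451.2 kN.
  Edge l_c = 25 − 18/2 = 16 → r_n = 225.6 kN; interior l_c = 45 − 18 = 27 → r_n = 380.7 kN.
  R_n,bearing = 1·225.6 + 2·380.7 = 987 kN → 987 / 2 = 494 kN.
Bolt shear governs: 175 kN.

175 kN (bolt shear governs)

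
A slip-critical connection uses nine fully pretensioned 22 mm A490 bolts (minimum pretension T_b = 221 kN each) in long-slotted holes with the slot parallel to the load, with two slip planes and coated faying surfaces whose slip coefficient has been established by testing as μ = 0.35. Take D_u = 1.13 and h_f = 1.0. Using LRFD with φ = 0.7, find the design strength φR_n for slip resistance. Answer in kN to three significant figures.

1100 kN

R_n = μ · D_u · h_f · T_b · n_s · n_b = 0.35 × 1.13 × 1.0 × 221 × 2 × 9 = 1573 kN.
Design strength φR_n = 0.7 × 1573 = 1100 kN.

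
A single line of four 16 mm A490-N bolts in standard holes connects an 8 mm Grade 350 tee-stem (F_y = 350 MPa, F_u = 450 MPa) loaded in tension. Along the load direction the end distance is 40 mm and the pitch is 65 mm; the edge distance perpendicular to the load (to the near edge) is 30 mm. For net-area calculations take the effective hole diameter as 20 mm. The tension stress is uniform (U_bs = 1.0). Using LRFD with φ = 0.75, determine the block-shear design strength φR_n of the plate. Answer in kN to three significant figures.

321 kN

Shear plane L_v = 40 + 3·65 = 235 mm; A_gv = 235 × 8 = 1880 mm².
A_nv = (235 − 3.5·20) × 8 = 1320 mm².
A_nt = (30 − 0.5·20) × 8 = 160 mm².
0.6 F_u A_nv = 356.4 kN; 0.6 F_y A_gv = 394.8 kN → shear rupture governs the shear term.
R_n = 356.4 + 1.0 × 450 × 160 / 1000 = 428.4 kN.
Design strength φR_n = 0.75 × 428.4 = 321 kN.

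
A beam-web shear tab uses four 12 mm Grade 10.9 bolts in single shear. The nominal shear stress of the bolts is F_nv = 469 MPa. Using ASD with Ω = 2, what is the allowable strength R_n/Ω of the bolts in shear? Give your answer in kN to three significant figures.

106 kN

A_b = π × 12² / 4 = 113.1 mm².
R_n = F_nv · A_b · n · n_s = 469 × 113.1 × 4 × 1 / 1000 = 212.2 kN.
Allowable strength R_n/Ω = 212.2 / 2 = 106 kN.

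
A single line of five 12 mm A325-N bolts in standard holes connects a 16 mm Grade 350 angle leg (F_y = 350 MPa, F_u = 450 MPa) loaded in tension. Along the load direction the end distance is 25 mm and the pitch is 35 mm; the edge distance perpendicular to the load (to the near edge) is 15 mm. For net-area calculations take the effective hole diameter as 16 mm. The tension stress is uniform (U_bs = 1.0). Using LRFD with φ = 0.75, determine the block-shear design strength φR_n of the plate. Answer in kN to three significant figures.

339 kN

Shear plane L_v = 25 + 4·35 = 165 mm; A_gv = 165 × 16 = 2640 mm².
A_nv = (165 − 4.5·16) × 16 = 1488 mm².
A_nt = (15 − 0.5·16) × 16 = 112 mm².
0.6 F_u A_nv = 401.8 kN; 0.6 F_y A_gv = 554.4 kN → shear rupture governs the shear term.
R_n = 401.8 + 1.0 × 450 × 112 / 1000 = 452.2 kN.
Design strength φR_n = 0.75 × 452.2 = 339 kN.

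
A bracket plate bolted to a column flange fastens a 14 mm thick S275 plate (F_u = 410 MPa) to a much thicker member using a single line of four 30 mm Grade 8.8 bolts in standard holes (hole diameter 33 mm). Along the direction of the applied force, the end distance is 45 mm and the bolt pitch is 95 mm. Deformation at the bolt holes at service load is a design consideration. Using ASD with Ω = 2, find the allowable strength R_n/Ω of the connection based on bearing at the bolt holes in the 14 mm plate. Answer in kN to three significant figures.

Per bolt r_n = 1.2 l_c t F_u ≤ 2.4 d t F_u; upper limit = 2.4 × 30 × 14 × 410 / 1000 = 413.3 kN.
Edge bolt: l_c = 45 − 33/2 = 28.5 mm → 1.2 × 28.5 × 14 × 410 / 1000 = 196.3 → r_n = 196.3 kN.
Interior bolts: l_c = 95 − 33 = 62 mm → 1.2 × 62 × 14 × 410 / 1000 = 427.1 → r_n = 413.3 kN.
R_n = 1 × 196.3 + 3 × 413.3 = 1436 kN.
Allowable strength R_n/Ω = 1436 / 2 = 718 kN.

718 kN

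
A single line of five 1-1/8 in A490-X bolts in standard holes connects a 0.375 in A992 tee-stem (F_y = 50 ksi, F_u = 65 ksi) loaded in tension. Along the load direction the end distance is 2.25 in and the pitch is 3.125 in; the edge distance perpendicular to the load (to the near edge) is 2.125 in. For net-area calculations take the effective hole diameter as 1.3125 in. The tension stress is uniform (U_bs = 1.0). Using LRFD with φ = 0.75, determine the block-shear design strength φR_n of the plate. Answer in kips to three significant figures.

124 kips

Shear plane L_v = 2.25 + 4·3.125 = 14.75 in; A_gv = 14.75 × 0.375 = 5.531 in².
A_nv = (14.75 − 4.5·1.3125) × 0.375 = 3.316 in².
A_nt = (2.125 − 0.5·1.3125) × 0.375 = 0.5508 in².
0.6 F_u A_nv = 129.3 kips; 0.6 F_y A_gv = 165.9 kips → shear rupture governs the shear term.
R_n = 129.3 + 1.0 × 65 × 0.5508 = 165.1 kips.
Design strength φR_n = 0.75 × 165.1 = 124 kips.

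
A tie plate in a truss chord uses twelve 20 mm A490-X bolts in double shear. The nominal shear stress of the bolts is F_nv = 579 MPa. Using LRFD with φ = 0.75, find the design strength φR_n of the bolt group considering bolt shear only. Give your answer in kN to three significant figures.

3270 kN

A_b = π × 20² / 4 = 314.2 mm².
R_n = F_nv · A_b · n · n_s = 579 × 314.2 × 12 × 2 / 1000 = 4366 kN.
Design strength φR_n = 0.75 × 4366 = 3270 kN.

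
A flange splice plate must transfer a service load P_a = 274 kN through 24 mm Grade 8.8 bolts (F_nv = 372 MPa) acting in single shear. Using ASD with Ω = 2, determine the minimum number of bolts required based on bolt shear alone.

4 bolts

A_b = π·24²/4 = 452.4 mm².
Per-bolt allowable strength R_n/Ω = 372 × 452.4 × 1 / 1000 / 2 = 84.14 kN.
n ≥ 274 / 84.14 = 3.256 → use 4 bolts.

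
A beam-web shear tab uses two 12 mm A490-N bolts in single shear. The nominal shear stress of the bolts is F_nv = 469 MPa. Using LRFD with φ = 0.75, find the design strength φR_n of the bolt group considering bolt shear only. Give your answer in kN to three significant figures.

79.6 kN

A_b = π × 12² / 4 = 113.1 mm².
R_n = F_nv · A_b · n · n_s = 469 × 113.1 × 2 × 1 / 1000 = 106.1 kN.
Design strength φR_n = 0.75 × 106.1 = 79.6 kN.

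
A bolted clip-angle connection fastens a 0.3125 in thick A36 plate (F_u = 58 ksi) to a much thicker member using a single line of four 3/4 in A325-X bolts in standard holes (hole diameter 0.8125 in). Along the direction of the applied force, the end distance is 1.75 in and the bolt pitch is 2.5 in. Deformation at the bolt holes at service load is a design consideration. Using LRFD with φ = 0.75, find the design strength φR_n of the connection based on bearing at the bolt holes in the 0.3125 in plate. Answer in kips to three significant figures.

95.3 kips

Per bolt r_n = 1.2 l_c t F_u ≤ 2.4 d t F_u; upper limit = 2.4 × 0.75 × 0.3125 × 58 = 32.62 kips.
Edge bolt: l_c = 1.75 − 0.8125/2 = 1.344 in → 1.2 × 1.344 × 0.3125 × 58 = 29.23 → r_n = 29.23 kips.
Interior bolts: l_c = 2.5 − 0.8125 = 1.688 in → 1.2 × 1.688 × 0.3125 × 58 = 36.7 → r_n = 32.62 kips.
R_n = 1 × 29.23 + 3 × 32.62 = 127.1 kips.
Design strength φR_n = 0.75 × 127.1 = 95.3 kips.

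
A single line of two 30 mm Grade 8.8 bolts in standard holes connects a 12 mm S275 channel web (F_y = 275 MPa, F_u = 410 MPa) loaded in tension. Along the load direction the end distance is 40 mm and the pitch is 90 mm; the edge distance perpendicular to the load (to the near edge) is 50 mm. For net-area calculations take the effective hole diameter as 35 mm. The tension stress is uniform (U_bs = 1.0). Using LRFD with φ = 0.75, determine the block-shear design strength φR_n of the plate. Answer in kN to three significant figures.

292 kN

Shear plane L_v = 40 + 1·90 = 130 mm; A_gv = 130 × 12 = 1560 mm².
A_nv = (130 − 1.5·35) × 12 = 930 mm².
A_nt = (50 − 0.5·35) × 12 = 390 mm².
0.6 F_u A_nv = 228.8 kN; 0.6 F_y A_gv = 257.4 kN → shear rupture governs the shear term.
R_n = 228.8 + 1.0 × 410 × 390 / 1000 = 388.7 kN.
Design strength φR_n = 0.75 × 388.7 = 292 kN.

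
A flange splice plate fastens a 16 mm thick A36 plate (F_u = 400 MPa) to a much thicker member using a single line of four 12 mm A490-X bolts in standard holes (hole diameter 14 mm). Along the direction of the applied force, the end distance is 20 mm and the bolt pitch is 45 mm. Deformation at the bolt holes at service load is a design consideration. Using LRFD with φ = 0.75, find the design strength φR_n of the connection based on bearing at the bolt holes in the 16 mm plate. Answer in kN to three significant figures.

Per bolt r_n = 1.2 l_c t F_u ≤ 2.4 d t F_u; upper limit = 2.4 × 12 × 16 × 400 / 1000 = 184.3 kN.
Edge bolt: l_c = 20 − 14/2 = 13 mm → 1.2 × 13 × 16 × 400 / 1000 = 99.84 → r_n = 99.84 kN.
Interior bolts: l_c = 45 − 14 = 31 mm → 1.2 × 31 × 16 × 400 / 1000 = 238.1 → r_n = 184.3 kN.
R_n = 1 × 99.84 + 3 × 184.3 = 652.8 kN.
Design strength φR_n = 0.75 × 652.8 = 490 kN.

490 kN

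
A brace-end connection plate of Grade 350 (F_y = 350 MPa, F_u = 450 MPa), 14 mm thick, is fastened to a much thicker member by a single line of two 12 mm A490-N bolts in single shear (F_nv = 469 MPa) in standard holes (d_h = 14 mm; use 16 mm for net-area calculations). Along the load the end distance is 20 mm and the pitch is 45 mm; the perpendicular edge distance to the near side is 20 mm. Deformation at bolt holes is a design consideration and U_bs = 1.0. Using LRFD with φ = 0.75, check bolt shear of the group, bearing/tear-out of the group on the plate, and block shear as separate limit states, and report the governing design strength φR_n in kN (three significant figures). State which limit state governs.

Bolt shear: A_b = π·12²/4 = 113.1 mm²; R_n = 469 × 113.1 × 2 × 1 / 1000 = 106.1 kN → 0.75 × 106.1 = 79.6 kN.
Bearing: edge l_c = 13, r_n = 98.28 kN; interior l_c = 31, r_n = 181.4 kN; R_n = 98.28 + 1·181.4 = 279.7 kN → 210 kN.
Block shear: A_gv = 910, A_nv = 574, A_nt = 168 mm²; R_n = min(0.6F_uA_nv, 0.6F_yA_gv) + U_bs·F_u·A_nt = 230.6 kN → 173 kN.
Bolt shear governs: 79.6 kN.

79.6 kN (bolt shear governs)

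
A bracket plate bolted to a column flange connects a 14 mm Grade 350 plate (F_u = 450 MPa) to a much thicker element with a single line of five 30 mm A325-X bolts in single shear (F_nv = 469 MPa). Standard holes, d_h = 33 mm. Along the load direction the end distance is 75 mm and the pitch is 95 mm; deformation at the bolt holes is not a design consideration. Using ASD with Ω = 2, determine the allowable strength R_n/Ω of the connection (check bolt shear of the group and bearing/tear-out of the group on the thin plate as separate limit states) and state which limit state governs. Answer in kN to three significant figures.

Bolt shear: A_b = π·30²/4 = 706.9 mm²; R_n = 469 × 706.9 × 5 × 1 / 1000 = 1658 kN → 1658 / 2 = 829 kN.
Bearing (1.5 l_c t F_u ≤ 3.0 d t F_u): upper limit = 3.0·30·14·450 / 1000 = 567 kN.
  Edge l_c = 75 − 33/2 = 58.5 → r_n = 552.8 kN; interior l_c = 95 − 33 = 62 → r_n = 567 kN.
  R_n,bearing = 1·552.8 + 4·567 = 2821 kN → 2821 / 2 = 1410 kN.
Bolt shear governs: 829 kN.

829 kN (bolt shear governs)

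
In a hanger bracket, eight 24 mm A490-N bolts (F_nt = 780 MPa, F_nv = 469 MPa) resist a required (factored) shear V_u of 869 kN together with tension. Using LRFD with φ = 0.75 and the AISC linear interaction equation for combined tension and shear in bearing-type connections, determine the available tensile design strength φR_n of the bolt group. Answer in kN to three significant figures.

1310 kN

A_b = π·24²/4 = 452.4 mm²; f_rv = 869 × 1000 / (8 × 452.4) = 240.1 MPa.
F'_nt = 1.3 F_nt − (F_nt / φF_nv) f_rv = 1.3·780 − (780/(0.75·469))·240.1 = 481.6 MPa, capped at F_nt → F'_nt = 481.6 MPa.
R_n = F'_nt · A_b · n = 481.6 × 452.4 × 8 / 1000 = 1743 kN.
Design strength φR_n = 0.75 × 1743 = 1310 kN.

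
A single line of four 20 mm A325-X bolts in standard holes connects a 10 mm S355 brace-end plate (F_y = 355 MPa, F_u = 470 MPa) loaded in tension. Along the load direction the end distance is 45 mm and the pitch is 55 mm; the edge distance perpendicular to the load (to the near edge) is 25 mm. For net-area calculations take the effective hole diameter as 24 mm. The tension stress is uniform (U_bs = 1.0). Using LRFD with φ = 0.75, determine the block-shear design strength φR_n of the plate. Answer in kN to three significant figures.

312 kN

Shear plane L_v = 45 + 3·55 = 210 mm; A_gv = 210 × 10 = 2100 mm².
A_nv = (210 − 3.5·24) × 10 = 1260 mm².
A_nt = (25 − 0.5·24) × 10 = 130 mm².
0.6 F_u A_nv = 355.3 kN; 0.6 F_y A_gv = 447.3 kN → shear rupture governs the shear term.
R_n = 355.3 + 1.0 × 470 × 130 / 1000 = 416.4 kN.
Design strength φR_n = 0.75 × 416.4 = 312 kN.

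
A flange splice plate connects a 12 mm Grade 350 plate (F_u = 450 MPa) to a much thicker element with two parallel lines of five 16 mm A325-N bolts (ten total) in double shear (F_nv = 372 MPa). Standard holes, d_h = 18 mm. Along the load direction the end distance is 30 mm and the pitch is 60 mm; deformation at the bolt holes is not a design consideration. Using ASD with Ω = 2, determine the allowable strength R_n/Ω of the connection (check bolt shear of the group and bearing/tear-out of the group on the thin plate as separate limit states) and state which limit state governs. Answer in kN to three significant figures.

748 kN (bolt shear governs)

Bolt shear: A_b = π·16²/4 = 201.1 mm²; R_n = 372 × 201.1 × 10 × 2 / 1000 = 1496 kN → 1496 / 2 = 748 kN.
Bearing (1.5 l_c t F_u ≤ 3.0 d t F_u): upper limit = 3.0·16·12·450 / 1000 = 259.2 kN.
  Edge l_c = 30 − 18/2 = 21 → r_n = 170.1 kN; interior l_c = 60 − 18 = 42 → r_n = 259.2 kN.
  R_n,bearing = 2·170.1 + 8·259.2 = 2414 kN → 2414 / 2 = 1210 kN.
Bolt shear governs: 748 kN.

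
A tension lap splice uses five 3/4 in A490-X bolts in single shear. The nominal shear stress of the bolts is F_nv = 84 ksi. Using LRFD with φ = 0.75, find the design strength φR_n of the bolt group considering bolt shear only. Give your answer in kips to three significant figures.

139 kips

A_b = π × 0.75² / 4 = 0.4418 in².
R_n = F_nv · A_b · n · n_s = 84 × 0.4418 × 5 × 1 = 185.6 kips.
Design strength φR_n = 0.75 × 185.6 = 139 kips.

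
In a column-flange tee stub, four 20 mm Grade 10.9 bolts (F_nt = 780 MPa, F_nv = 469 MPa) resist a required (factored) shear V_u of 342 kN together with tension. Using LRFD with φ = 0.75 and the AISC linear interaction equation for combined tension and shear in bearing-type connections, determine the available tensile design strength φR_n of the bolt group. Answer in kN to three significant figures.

A_b = π·20²/4 = 314.2 mm²; f_rv = 342 × 1000 / (4 × 314.2) = 272.2 MPa.
F'_nt = 1.3 F_nt − (F_nt / φF_nv) f_rv = 1.3·780 − (780/(0.75·469))·272.2 = 410.5 MPa, capped at F_nt → F'_nt = 410.5 MPa.
R_n = F'_nt · A_b · n = 410.5 × 314.2 × 4 / 1000 = 515.9 kN.
Design strength φR_n = 0.75 × 515.9 = 387 kN.

387 kN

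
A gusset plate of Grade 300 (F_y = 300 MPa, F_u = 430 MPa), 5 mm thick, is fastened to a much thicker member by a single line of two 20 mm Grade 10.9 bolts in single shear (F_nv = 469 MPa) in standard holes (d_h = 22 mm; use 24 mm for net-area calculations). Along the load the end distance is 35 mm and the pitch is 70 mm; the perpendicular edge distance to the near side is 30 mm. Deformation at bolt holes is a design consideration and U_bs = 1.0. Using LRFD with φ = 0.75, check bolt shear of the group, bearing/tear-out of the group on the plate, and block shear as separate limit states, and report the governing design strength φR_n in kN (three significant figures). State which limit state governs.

95.8 kN (block shear governs)

Bolt shear: A_b = π·20²/4 = 314.2 mm²; R_n = 469 × 314.2 × 2 × 1 / 1000 = 294.7 kN → 0.75 × 294.7 = 221 kN.
Bearing: edge l_c = 24, r_n = 61.92 kN; interior l_c = 48, r_n = 103.2 kN; R_n = 61.92 + 1·103.2 = 165.1 kN → 124 kN.
Block shear: A_gv = 525, A_nv = 345, A_nt = 90 mm²; R_n = min(0.6F_uA_nv, 0.6F_yA_gv) + U_bs·F_u·A_nt = 127.7 kN → 95.8 kN.
Block shear governs: 95.8 kN.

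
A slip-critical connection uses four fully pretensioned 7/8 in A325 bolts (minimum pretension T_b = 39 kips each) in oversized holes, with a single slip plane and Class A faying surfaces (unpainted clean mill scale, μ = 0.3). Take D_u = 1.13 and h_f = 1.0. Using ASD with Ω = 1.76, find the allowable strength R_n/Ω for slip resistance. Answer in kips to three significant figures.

30 kips

R_n = μ · D_u · h_f · T_b · n_s · n_b = 0.3 × 1.13 × 1.0 × 39 × 1 × 4 = 52.88 kips.
Allowable strength R_n/Ω = 52.88 / 1.76 = 30 kips.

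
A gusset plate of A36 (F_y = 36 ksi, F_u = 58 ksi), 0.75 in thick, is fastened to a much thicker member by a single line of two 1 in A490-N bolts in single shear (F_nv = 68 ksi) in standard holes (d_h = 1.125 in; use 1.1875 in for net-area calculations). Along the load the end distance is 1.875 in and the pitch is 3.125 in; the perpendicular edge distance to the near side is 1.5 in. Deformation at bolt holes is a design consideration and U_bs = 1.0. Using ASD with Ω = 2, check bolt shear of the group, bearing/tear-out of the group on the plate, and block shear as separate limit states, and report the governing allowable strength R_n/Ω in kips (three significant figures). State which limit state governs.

53.4 kips (bolt shear governs)

Bolt shear: A_b = π·1²/4 = 0.7854 in²; R_n = 68 × 0.7854 × 2 × 1 = 106.8 kips → 106.8 / 2 = 53.4 kips.
Bearing: edge l_c = 1.312, r_n = 68.51 kips; interior l_c = 2, r_n = 104.4 kips; R_n = 68.51 + 1·104.4 = 172.9 kips → 86.5 kips.
Block shear: A_gv = 3.75, A_nv = 2.414, A_nt = 0.6797 in²; R_n = min(0.6F_uA_nv, 0.6F_yA_gv) + U_bs·F_u·A_nt = 120.4 kips → 60.2 kips.
Bolt shear governs: 53.4 kips.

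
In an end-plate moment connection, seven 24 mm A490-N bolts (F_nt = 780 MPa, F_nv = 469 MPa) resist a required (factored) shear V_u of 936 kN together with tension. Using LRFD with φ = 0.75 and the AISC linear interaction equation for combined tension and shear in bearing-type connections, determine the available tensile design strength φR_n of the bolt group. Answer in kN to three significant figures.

A_b = π·24²/4 = 452.4 mm²; f_rv = 936 × 1000 / (7 × 452.4) = 295.6 MPa.
F'_nt = 1.3 F_nt − (F_nt / φF_nv) f_rv = 1.3·780 − (780/(0.75·469))·295.6 = 358.6 MPa, capped at F_nt → F'_nt = 358.6 MPa.
R_n = F'_nt · A_b · n = 358.6 × 452.4 × 7 / 1000 = 1135 kN.
Design strength φR_n = 0.75 × 1135 = 852 kN.

852 kN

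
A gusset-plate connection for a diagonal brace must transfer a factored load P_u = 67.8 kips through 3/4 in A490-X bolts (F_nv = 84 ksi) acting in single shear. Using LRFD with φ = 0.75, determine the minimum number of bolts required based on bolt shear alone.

3 bolts

A_b = π·0.75²/4 = 0.4418 in².
Per-bolt design strength φR_n = 0.75 × 84 × 0.4418 × 1 = 27.83 kips.
n ≥ 67.8 / 27.83 = 2.436 → use 3 bolts.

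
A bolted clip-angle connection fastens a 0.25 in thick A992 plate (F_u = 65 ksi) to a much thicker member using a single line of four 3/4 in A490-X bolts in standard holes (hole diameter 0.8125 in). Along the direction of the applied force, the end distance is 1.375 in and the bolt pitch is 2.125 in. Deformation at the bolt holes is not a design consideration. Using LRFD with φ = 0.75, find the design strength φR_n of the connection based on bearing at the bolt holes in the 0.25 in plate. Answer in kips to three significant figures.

Per bolt r_n = 1.5 l_c t F_u ≤ 3.0 d t F_u; upper limit = 3.0 × 0.75 × 0.25 × 65 = 36.56 kips.
Edge bolt: l_c = 1.375 − 0.8125/2 = 0.9688 in → 1.5 × 0.9688 × 0.25 × 65 = 23.61 → r_n = 23.61 kips.
Interior bolts: l_c = 2.125 − 0.8125 = 1.312 in → 1.5 × 1.312 × 0.25 × 65 = 31.99 → r_n = 31.99 kips.
R_n = 1 × 23.61 + 3 × 31.99 = 119.6 kips.
Design strength φR_n = 0.75 × 119.6 = 89.7 kips.

89.7 kips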